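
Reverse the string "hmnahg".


Input: hmnahg
Reading characters right to left:
  Position 5: 'g'
  Position 4: 'h'
  Position 3: 'a'
  Position 2: 'n'
  Position 1: 'm'
  Position 0: 'h'
Reversed: ghanmh

ghanmh


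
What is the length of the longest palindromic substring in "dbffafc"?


Input: "dbffafc"
Checking substrings for palindromes:
  [3:6] "faf" (len 3) => palindrome
  [2:4] "ff" (len 2) => palindrome
Longest palindromic substring: "faf" with length 3

3


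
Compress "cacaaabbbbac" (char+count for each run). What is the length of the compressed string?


Input: cacaaabbbbac
Runs:
  'c' x 1 => "c1"
  'a' x 1 => "a1"
  'c' x 1 => "c1"
  'a' x 3 => "a3"
  'b' x 4 => "b4"
  'a' x 1 => "a1"
  'c' x 1 => "c1"
Compressed: "c1a1c1a3b4a1c1"
Compressed length: 14

14


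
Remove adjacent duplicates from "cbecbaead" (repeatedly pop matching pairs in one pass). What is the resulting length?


Input: cbecbaead
Stack-based adjacent duplicate removal:
  Read 'c': push. Stack: c
  Read 'b': push. Stack: cb
  Read 'e': push. Stack: cbe
  Read 'c': push. Stack: cbec
  Read 'b': push. Stack: cbecb
  Read 'a': push. Stack: cbecba
  Read 'e': push. Stack: cbecbae
  Read 'a': push. Stack: cbecbaea
  Read 'd': push. Stack: cbecbaead
Final stack: "cbecbaead" (length 9)

9


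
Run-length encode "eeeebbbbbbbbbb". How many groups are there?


Input: eeeebbbbbbbbbb
Scanning for consecutive runs:
  Group 1: 'e' x 4 (positions 0-3)
  Group 2: 'b' x 10 (positions 4-13)
Total groups: 2

2


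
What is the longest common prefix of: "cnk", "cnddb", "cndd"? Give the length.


Words: cnk, cnddb, cndd
  Position 0: all 'c' => match
  Position 1: all 'n' => match
  Position 2: ('k', 'd', 'd') => mismatch, stop
LCP = "cn" (length 2)

2


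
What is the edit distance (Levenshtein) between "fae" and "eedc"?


Computing edit distance: "fae" -> "eedc"
DP table:
           e    e    d    c
      0    1    2    3    4
  f   1    1    2    3    4
  a   2    2    2    3    4
  e   3    2    2    3    4
Edit distance = dp[3][4] = 4

4


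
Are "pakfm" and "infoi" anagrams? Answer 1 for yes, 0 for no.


Strings: "pakfm", "infoi"
Sorted first:  afkmp
Sorted second: fiino
Differ at position 0: 'a' vs 'f' => not anagrams

0


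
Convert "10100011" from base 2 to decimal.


Input: "10100011" in base 2
Positional expansion:
  Digit '1' (value 1) x 2^7 = 128
  Digit '0' (value 0) x 2^6 = 0
  Digit '1' (value 1) x 2^5 = 32
  Digit '0' (value 0) x 2^4 = 0
  Digit '0' (value 0) x 2^3 = 0
  Digit '0' (value 0) x 2^2 = 0
  Digit '1' (value 1) x 2^1 = 2
  Digit '1' (value 1) x 2^0 = 1
Sum = 163

163


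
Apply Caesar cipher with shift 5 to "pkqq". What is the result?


Caesar cipher: shift "pkqq" by 5
  'p' (pos 15) + 5 = pos 20 = 'u'
  'k' (pos 10) + 5 = pos 15 = 'p'
  'q' (pos 16) + 5 = pos 21 = 'v'
  'q' (pos 16) + 5 = pos 21 = 'v'
Result: upvv

upvv


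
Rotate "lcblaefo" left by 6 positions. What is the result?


Input: "lcblaefo", rotate left by 6
First 6 characters: "lcblae"
Remaining characters: "fo"
Concatenate remaining + first: "fo" + "lcblae" = "folcblae"

folcblae


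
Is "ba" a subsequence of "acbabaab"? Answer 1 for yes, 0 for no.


Check if "ba" is a subsequence of "acbabaab"
Greedy scan:
  Position 0 ('a'): no match needed
  Position 1 ('c'): no match needed
  Position 2 ('b'): matches sub[0] = 'b'
  Position 3 ('a'): matches sub[1] = 'a'
  Position 4 ('b'): no match needed
  Position 5 ('a'): no match needed
  Position 6 ('a'): no match needed
  Position 7 ('b'): no match needed
All 2 characters matched => is a subsequence

1


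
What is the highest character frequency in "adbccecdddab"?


Input: adbccecdddab
Character counts:
  'a': 2
  'b': 2
  'c': 3
  'd': 4
  'e': 1
Maximum frequency: 4

4


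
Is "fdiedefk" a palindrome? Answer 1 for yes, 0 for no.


Input: fdiedefk
Reversed: kfedeidf
  Compare pos 0 ('f') with pos 7 ('k'): MISMATCH
  Compare pos 1 ('d') with pos 6 ('f'): MISMATCH
  Compare pos 2 ('i') with pos 5 ('e'): MISMATCH
  Compare pos 3 ('e') with pos 4 ('d'): MISMATCH
Result: not a palindrome

0


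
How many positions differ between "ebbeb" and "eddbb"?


Comparing "ebbeb" and "eddbb" position by position:
  Position 0: 'e' vs 'e' => same
  Position 1: 'b' vs 'd' => DIFFER
  Position 2: 'b' vs 'd' => DIFFER
  Position 3: 'e' vs 'b' => DIFFER
  Position 4: 'b' vs 'b' => same
Positions that differ: 3

3


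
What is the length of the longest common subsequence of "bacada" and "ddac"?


LCS of "bacada" and "ddac"
DP table:
           d    d    a    c
      0    0    0    0    0
  b   0    0    0    0    0
  a   0    0    0    1    1
  c   0    0    0    1    2
  a   0    0    0    1    2
  d   0    1    1    1    2
  a   0    1    1    2    2
LCS length = dp[6][4] = 2

2


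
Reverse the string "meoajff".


Input: meoajff
Reading characters right to left:
  Position 6: 'f'
  Position 5: 'f'
  Position 4: 'j'
  Position 3: 'a'
  Position 2: 'o'
  Position 1: 'e'
  Position 0: 'm'
Reversed: ffjaoem

ffjaoem


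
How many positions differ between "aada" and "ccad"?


Comparing "aada" and "ccad" position by position:
  Position 0: 'a' vs 'c' => DIFFER
  Position 1: 'a' vs 'c' => DIFFER
  Position 2: 'd' vs 'a' => DIFFER
  Position 3: 'a' vs 'd' => DIFFER
Positions that differ: 4

4


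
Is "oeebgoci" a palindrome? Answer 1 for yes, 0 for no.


Input: oeebgoci
Reversed: icogbeeo
  Compare pos 0 ('o') with pos 7 ('i'): MISMATCH
  Compare pos 1 ('e') with pos 6 ('c'): MISMATCH
  Compare pos 2 ('e') with pos 5 ('o'): MISMATCH
  Compare pos 3 ('b') with pos 4 ('g'): MISMATCH
Result: not a palindrome

0


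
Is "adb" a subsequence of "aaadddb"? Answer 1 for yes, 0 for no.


Check if "adb" is a subsequence of "aaadddb"
Greedy scan:
  Position 0 ('a'): matches sub[0] = 'a'
  Position 1 ('a'): no match needed
  Position 2 ('a'): no match needed
  Position 3 ('d'): matches sub[1] = 'd'
  Position 4 ('d'): no match needed
  Position 5 ('d'): no match needed
  Position 6 ('b'): matches sub[2] = 'b'
All 3 characters matched => is a subsequence

1


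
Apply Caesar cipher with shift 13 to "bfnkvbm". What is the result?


Caesar cipher: shift "bfnkvbm" by 13
  'b' (pos 1) + 13 = pos 14 = 'o'
  'f' (pos 5) + 13 = pos 18 = 's'
  'n' (pos 13) + 13 = pos 0 = 'a'
  'k' (pos 10) + 13 = pos 23 = 'x'
  'v' (pos 21) + 13 = pos 8 = 'i'
  'b' (pos 1) + 13 = pos 14 = 'o'
  'm' (pos 12) + 13 = pos 25 = 'z'
Result: osaxioz

osaxioz


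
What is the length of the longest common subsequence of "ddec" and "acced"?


LCS of "ddec" and "acced"
DP table:
           a    c    c    e    d
      0    0    0    0    0    0
  d   0    0    0    0    0    1
  d   0    0    0    0    0    1
  e   0    0    0    0    1    1
  c   0    0    1    1    1    1
LCS length = dp[4][5] = 1

1


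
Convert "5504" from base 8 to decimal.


Input: "5504" in base 8
Positional expansion:
  Digit '5' (value 5) x 8^3 = 2560
  Digit '5' (value 5) x 8^2 = 320
  Digit '0' (value 0) x 8^1 = 0
  Digit '4' (value 4) x 8^0 = 4
Sum = 2884

2884


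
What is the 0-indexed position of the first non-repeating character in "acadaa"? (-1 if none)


Input: acadaa
Character frequencies:
  'a': 4
  'c': 1
  'd': 1
Scanning left to right for freq == 1:
  Position 0 ('a'): freq=4, skip
  Position 1 ('c'): unique! => answer = 1

1


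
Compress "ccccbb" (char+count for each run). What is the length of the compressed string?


Input: ccccbb
Runs:
  'c' x 4 => "c4"
  'b' x 2 => "b2"
Compressed: "c4b2"
Compressed length: 4

4


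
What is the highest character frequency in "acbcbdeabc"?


Input: acbcbdeabc
Character counts:
  'a': 2
  'b': 3
  'c': 3
  'd': 1
  'e': 1
Maximum frequency: 3

3


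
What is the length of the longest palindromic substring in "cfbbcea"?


Input: "cfbbcea"
Checking substrings for palindromes:
  [2:4] "bb" (len 2) => palindrome
Longest palindromic substring: "bb" with length 2

2


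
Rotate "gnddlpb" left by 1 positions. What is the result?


Input: "gnddlpb", rotate left by 1
First 1 characters: "g"
Remaining characters: "nddlpb"
Concatenate remaining + first: "nddlpb" + "g" = "nddlpbg"

nddlpbg


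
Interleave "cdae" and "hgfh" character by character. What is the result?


Interleaving "cdae" and "hgfh":
  Position 0: 'c' from first, 'h' from second => "ch"
  Position 1: 'd' from first, 'g' from second => "dg"
  Position 2: 'a' from first, 'f' from second => "af"
  Position 3: 'e' from first, 'h' from second => "eh"
Result: chdgafeh

chdgafeh


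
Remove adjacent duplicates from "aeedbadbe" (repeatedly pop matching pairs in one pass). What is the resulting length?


Input: aeedbadbe
Stack-based adjacent duplicate removal:
  Read 'a': push. Stack: a
  Read 'e': push. Stack: ae
  Read 'e': matches stack top 'e' => pop. Stack: a
  Read 'd': push. Stack: ad
  Read 'b': push. Stack: adb
  Read 'a': push. Stack: adba
  Read 'd': push. Stack: adbad
  Read 'b': push. Stack: adbadb
  Read 'e': push. Stack: adbadbe
Final stack: "adbadbe" (length 7)

7


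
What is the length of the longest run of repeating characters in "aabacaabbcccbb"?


Input: "aabacaabbcccbb"
Scanning for longest run:
  Position 1 ('a'): continues run of 'a', length=2
  Position 2 ('b'): new char, reset run to 1
  Position 3 ('a'): new char, reset run to 1
  Position 4 ('c'): new char, reset run to 1
  Position 5 ('a'): new char, reset run to 1
  Position 6 ('a'): continues run of 'a', length=2
  Position 7 ('b'): new char, reset run to 1
  Position 8 ('b'): continues run of 'b', length=2
  Position 9 ('c'): new char, reset run to 1
  Position 10 ('c'): continues run of 'c', length=2
  Position 11 ('c'): continues run of 'c', length=3
  Position 12 ('b'): new char, reset run to 1
  Position 13 ('b'): continues run of 'b', length=2
Longest run: 'c' with length 3

3


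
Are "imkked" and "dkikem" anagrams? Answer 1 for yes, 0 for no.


Strings: "imkked", "dkikem"
Sorted first:  deikkm
Sorted second: deikkm
Sorted forms match => anagrams

1


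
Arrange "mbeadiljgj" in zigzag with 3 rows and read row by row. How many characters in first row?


Zigzag "mbeadiljgj" into 3 rows:
Placing characters:
  'm' => row 0
  'b' => row 1
  'e' => row 2
  'a' => row 1
  'd' => row 0
  'i' => row 1
  'l' => row 2
  'j' => row 1
  'g' => row 0
  'j' => row 1
Rows:
  Row 0: "mdg"
  Row 1: "baijj"
  Row 2: "el"
First row length: 3

3


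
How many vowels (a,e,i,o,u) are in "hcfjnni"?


Input: hcfjnni
Checking each character:
  'h' at position 0: consonant
  'c' at position 1: consonant
  'f' at position 2: consonant
  'j' at position 3: consonant
  'n' at position 4: consonant
  'n' at position 5: consonant
  'i' at position 6: vowel (running total: 1)
Total vowels: 1

1


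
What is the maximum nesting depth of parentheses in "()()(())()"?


Input: "()()(())()"
Tracking depth:
  Position 0 '(': depth becomes 1
  Position 1 ')': depth becomes 0
  Position 2 '(': depth becomes 1
  Position 3 ')': depth becomes 0
  Position 4 '(': depth becomes 1
  Position 5 '(': depth becomes 2
  Position 6 ')': depth becomes 1
  Position 7 ')': depth becomes 0
  Position 8 '(': depth becomes 1
  Position 9 ')': depth becomes 0
Maximum depth reached: 2

2


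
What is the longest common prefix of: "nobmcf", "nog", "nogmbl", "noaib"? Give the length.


Words: nobmcf, nog, nogmbl, noaib
  Position 0: all 'n' => match
  Position 1: all 'o' => match
  Position 2: ('b', 'g', 'g', 'a') => mismatch, stop
LCP = "no" (length 2)

2


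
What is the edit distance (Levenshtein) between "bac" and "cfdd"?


Computing edit distance: "bac" -> "cfdd"
DP table:
           c    f    d    d
      0    1    2    3    4
  b   1    1    2    3    4
  a   2    2    2    3    4
  c   3    2    3    3    4
Edit distance = dp[3][4] = 4

4


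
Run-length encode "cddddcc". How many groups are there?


Input: cddddcc
Scanning for consecutive runs:
  Group 1: 'c' x 1 (positions 0-0)
  Group 2: 'd' x 4 (positions 1-4)
  Group 3: 'c' x 2 (positions 5-6)
Total groups: 3

3


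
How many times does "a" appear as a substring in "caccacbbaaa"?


Searching for "a" in "caccacbbaaa"
Scanning each position:
  Position 0: "c" => no
  Position 1: "a" => MATCH
  Position 2: "c" => no
  Position 3: "c" => no
  Position 4: "a" => MATCH
  Position 5: "c" => no
  Position 6: "b" => no
  Position 7: "b" => no
  Position 8: "a" => MATCH
  Position 9: "a" => MATCH
  Position 10: "a" => MATCH
Total occurrences: 5

5


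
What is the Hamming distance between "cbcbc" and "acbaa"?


Comparing "cbcbc" and "acbaa" position by position:
  Position 0: 'c' vs 'a' => differ
  Position 1: 'b' vs 'c' => differ
  Position 2: 'c' vs 'b' => differ
  Position 3: 'b' vs 'a' => differ
  Position 4: 'c' vs 'a' => differ
Total differences (Hamming distance): 5

5


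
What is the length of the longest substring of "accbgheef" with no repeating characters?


Input: "accbgheef"
Sliding window (track last position of each char):
  Position 0 ('a'): window [0,0] length 1 -- new best
  Position 1 ('c'): window [0,1] length 2 -- new best
  Position 2 ('c'): repeat (last at 1), move window start to 2
  Position 2 ('c'): window [2,2] length 1
  Position 3 ('b'): window [2,3] length 2
  Position 4 ('g'): window [2,4] length 3 -- new best
  Position 5 ('h'): window [2,5] length 4 -- new best
  Position 6 ('e'): window [2,6] length 5 -- new best
  Position 7 ('e'): repeat (last at 6), move window start to 7
  Position 7 ('e'): window [7,7] length 1
  Position 8 ('f'): window [7,8] length 2
Longest substring with no repeats: "cbghe" with length 5

5


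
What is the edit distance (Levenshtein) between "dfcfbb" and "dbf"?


Computing edit distance: "dfcfbb" -> "dbf"
DP table:
           d    b    f
      0    1    2    3
  d   1    0    1    2
  f   2    1    1    1
  c   3    2    2    2
  f   4    3    3    2
  b   5    4    3    3
  b   6    5    4    4
Edit distance = dp[6][3] = 4

4


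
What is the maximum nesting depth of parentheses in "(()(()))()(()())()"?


Input: "(()(()))()(()())()"
Tracking depth:
  Position 0 '(': depth becomes 1
  Position 1 '(': depth becomes 2
  Position 2 ')': depth becomes 1
  Position 3 '(': depth becomes 2
  Position 4 '(': depth becomes 3
  Position 5 ')': depth becomes 2
  Position 6 ')': depth becomes 1
  Position 7 ')': depth becomes 0
  Position 8 '(': depth becomes 1
  Position 9 ')': depth becomes 0
  Position 10 '(': depth becomes 1
  Position 11 '(': depth becomes 2
  Position 12 ')': depth becomes 1
  Position 13 '(': depth becomes 2
  Position 14 ')': depth becomes 1
  Position 15 ')': depth becomes 0
  Position 16 '(': depth becomes 1
  Position 17 ')': depth becomes 0
Maximum depth reached: 3

3


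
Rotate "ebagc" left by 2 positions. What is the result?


Input: "ebagc", rotate left by 2
First 2 characters: "eb"
Remaining characters: "agc"
Concatenate remaining + first: "agc" + "eb" = "agceb"

agceb


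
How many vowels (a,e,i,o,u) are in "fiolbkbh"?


Input: fiolbkbh
Checking each character:
  'f' at position 0: consonant
  'i' at position 1: vowel (running total: 1)
  'o' at position 2: vowel (running total: 2)
  'l' at position 3: consonant
  'b' at position 4: consonant
  'k' at position 5: consonant
  'b' at position 6: consonant
  'h' at position 7: consonant
Total vowels: 2

2


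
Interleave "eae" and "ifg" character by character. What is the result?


Interleaving "eae" and "ifg":
  Position 0: 'e' from first, 'i' from second => "ei"
  Position 1: 'a' from first, 'f' from second => "af"
  Position 2: 'e' from first, 'g' from second => "eg"
Result: eiafeg

eiafeg


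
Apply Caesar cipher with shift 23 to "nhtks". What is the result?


Caesar cipher: shift "nhtks" by 23
  'n' (pos 13) + 23 = pos 10 = 'k'
  'h' (pos 7) + 23 = pos 4 = 'e'
  't' (pos 19) + 23 = pos 16 = 'q'
  'k' (pos 10) + 23 = pos 7 = 'h'
  's' (pos 18) + 23 = pos 15 = 'p'
Result: keqhp

keqhp


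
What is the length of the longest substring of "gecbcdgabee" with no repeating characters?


Input: "gecbcdgabee"
Sliding window (track last position of each char):
  Position 0 ('g'): window [0,0] length 1 -- new best
  Position 1 ('e'): window [0,1] length 2 -- new best
  Position 2 ('c'): window [0,2] length 3 -- new best
  Position 3 ('b'): window [0,3] length 4 -- new best
  Position 4 ('c'): repeat (last at 2), move window start to 3
  Position 4 ('c'): window [3,4] length 2
  Position 5 ('d'): window [3,5] length 3
  Position 6 ('g'): window [3,6] length 4
  Position 7 ('a'): window [3,7] length 5 -- new best
  Position 8 ('b'): repeat (last at 3), move window start to 4
  Position 8 ('b'): window [4,8] length 5
  Position 9 ('e'): window [4,9] length 6 -- new best
  Position 10 ('e'): repeat (last at 9), move window start to 10
  Position 10 ('e'): window [10,10] length 1
Longest substring with no repeats: "cdgabe" with length 6

6


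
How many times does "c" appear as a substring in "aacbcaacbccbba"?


Searching for "c" in "aacbcaacbccbba"
Scanning each position:
  Position 0: "a" => no
  Position 1: "a" => no
  Position 2: "c" => MATCH
  Position 3: "b" => no
  Position 4: "c" => MATCH
  Position 5: "a" => no
  Position 6: "a" => no
  Position 7: "c" => MATCH
  Position 8: "b" => no
  Position 9: "c" => MATCH
  Position 10: "c" => MATCH
  Position 11: "b" => no
  Position 12: "b" => no
  Position 13: "a" => no
Total occurrences: 5

5


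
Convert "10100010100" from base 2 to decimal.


Input: "10100010100" in base 2
Positional expansion:
  Digit '1' (value 1) x 2^10 = 1024
  Digit '0' (value 0) x 2^9 = 0
  Digit '1' (value 1) x 2^8 = 256
  Digit '0' (value 0) x 2^7 = 0
  Digit '0' (value 0) x 2^6 = 0
  Digit '0' (value 0) x 2^5 = 0
  Digit '1' (value 1) x 2^4 = 16
  Digit '0' (value 0) x 2^3 = 0
  Digit '1' (value 1) x 2^2 = 4
  Digit '0' (value 0) x 2^1 = 0
  Digit '0' (value 0) x 2^0 = 0
Sum = 1300

1300


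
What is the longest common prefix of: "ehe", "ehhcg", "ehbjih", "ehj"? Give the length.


Words: ehe, ehhcg, ehbjih, ehj
  Position 0: all 'e' => match
  Position 1: all 'h' => match
  Position 2: ('e', 'h', 'b', 'j') => mismatch, stop
LCP = "eh" (length 2)

2


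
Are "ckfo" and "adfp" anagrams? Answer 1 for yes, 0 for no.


Strings: "ckfo", "adfp"
Sorted first:  cfko
Sorted second: adfp
Differ at position 0: 'c' vs 'a' => not anagrams

0


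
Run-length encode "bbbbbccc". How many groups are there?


Input: bbbbbccc
Scanning for consecutive runs:
  Group 1: 'b' x 5 (positions 0-4)
  Group 2: 'c' x 3 (positions 5-7)
Total groups: 2

2


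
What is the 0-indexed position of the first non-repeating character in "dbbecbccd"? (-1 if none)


Input: dbbecbccd
Character frequencies:
  'b': 3
  'c': 3
  'd': 2
  'e': 1
Scanning left to right for freq == 1:
  Position 0 ('d'): freq=2, skip
  Position 1 ('b'): freq=3, skip
  Position 2 ('b'): freq=3, skip
  Position 3 ('e'): unique! => answer = 3

3


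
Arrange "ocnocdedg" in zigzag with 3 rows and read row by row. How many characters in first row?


Zigzag "ocnocdedg" into 3 rows:
Placing characters:
  'o' => row 0
  'c' => row 1
  'n' => row 2
  'o' => row 1
  'c' => row 0
  'd' => row 1
  'e' => row 2
  'd' => row 1
  'g' => row 0
Rows:
  Row 0: "ocg"
  Row 1: "codd"
  Row 2: "ne"
First row length: 3

3


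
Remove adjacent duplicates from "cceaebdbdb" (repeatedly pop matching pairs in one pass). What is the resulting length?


Input: cceaebdbdb
Stack-based adjacent duplicate removal:
  Read 'c': push. Stack: c
  Read 'c': matches stack top 'c' => pop. Stack: (empty)
  Read 'e': push. Stack: e
  Read 'a': push. Stack: ea
  Read 'e': push. Stack: eae
  Read 'b': push. Stack: eaeb
  Read 'd': push. Stack: eaebd
  Read 'b': push. Stack: eaebdb
  Read 'd': push. Stack: eaebdbd
  Read 'b': push. Stack: eaebdbdb
Final stack: "eaebdbdb" (length 8)

8


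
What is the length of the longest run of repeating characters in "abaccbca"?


Input: "abaccbca"
Scanning for longest run:
  Position 1 ('b'): new char, reset run to 1
  Position 2 ('a'): new char, reset run to 1
  Position 3 ('c'): new char, reset run to 1
  Position 4 ('c'): continues run of 'c', length=2
  Position 5 ('b'): new char, reset run to 1
  Position 6 ('c'): new char, reset run to 1
  Position 7 ('a'): new char, reset run to 1
Longest run: 'c' with length 2

2


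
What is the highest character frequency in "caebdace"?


Input: caebdace
Character counts:
  'a': 2
  'b': 1
  'c': 2
  'd': 1
  'e': 2
Maximum frequency: 2

2


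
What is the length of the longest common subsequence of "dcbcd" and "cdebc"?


LCS of "dcbcd" and "cdebc"
DP table:
           c    d    e    b    c
      0    0    0    0    0    0
  d   0    0    1    1    1    1
  c   0    1    1    1    1    2
  b   0    1    1    1    2    2
  c   0    1    1    1    2    3
  d   0    1    2    2    2    3
LCS length = dp[5][5] = 3

3


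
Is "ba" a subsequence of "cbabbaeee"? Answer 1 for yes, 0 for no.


Check if "ba" is a subsequence of "cbabbaeee"
Greedy scan:
  Position 0 ('c'): no match needed
  Position 1 ('b'): matches sub[0] = 'b'
  Position 2 ('a'): matches sub[1] = 'a'
  Position 3 ('b'): no match needed
  Position 4 ('b'): no match needed
  Position 5 ('a'): no match needed
  Position 6 ('e'): no match needed
  Position 7 ('e'): no match needed
  Position 8 ('e'): no match needed
All 2 characters matched => is a subsequence

1


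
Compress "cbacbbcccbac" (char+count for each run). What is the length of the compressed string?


Input: cbacbbcccbac
Runs:
  'c' x 1 => "c1"
  'b' x 1 => "b1"
  'a' x 1 => "a1"
  'c' x 1 => "c1"
  'b' x 2 => "b2"
  'c' x 3 => "c3"
  'b' x 1 => "b1"
  'a' x 1 => "a1"
  'c' x 1 => "c1"
Compressed: "c1b1a1c1b2c3b1a1c1"
Compressed length: 18

18


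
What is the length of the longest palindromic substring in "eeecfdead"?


Input: "eeecfdead"
Checking substrings for palindromes:
  [0:3] "eee" (len 3) => palindrome
  [0:2] "ee" (len 2) => palindrome
  [1:3] "ee" (len 2) => palindrome
Longest palindromic substring: "eee" with length 3

3


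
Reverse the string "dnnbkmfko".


Input: dnnbkmfko
Reading characters right to left:
  Position 8: 'o'
  Position 7: 'k'
  Position 6: 'f'
  Position 5: 'm'
  Position 4: 'k'
  Position 3: 'b'
  Position 2: 'n'
  Position 1: 'n'
  Position 0: 'd'
Reversed: okfmkbnnd

okfmkbnnd


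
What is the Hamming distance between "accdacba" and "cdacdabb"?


Comparing "accdacba" and "cdacdabb" position by position:
  Position 0: 'a' vs 'c' => differ
  Position 1: 'c' vs 'd' => differ
  Position 2: 'c' vs 'a' => differ
  Position 3: 'd' vs 'c' => differ
  Position 4: 'a' vs 'd' => differ
  Position 5: 'c' vs 'a' => differ
  Position 6: 'b' vs 'b' => same
  Position 7: 'a' vs 'b' => differ
Total differences (Hamming distance): 7

7


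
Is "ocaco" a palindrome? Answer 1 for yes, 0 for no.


Input: ocaco
Reversed: ocaco
  Compare pos 0 ('o') with pos 4 ('o'): match
  Compare pos 1 ('c') with pos 3 ('c'): match
Result: palindrome

1


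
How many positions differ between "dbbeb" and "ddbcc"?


Comparing "dbbeb" and "ddbcc" position by position:
  Position 0: 'd' vs 'd' => same
  Position 1: 'b' vs 'd' => DIFFER
  Position 2: 'b' vs 'b' => same
  Position 3: 'e' vs 'c' => DIFFER
  Position 4: 'b' vs 'c' => DIFFER
Positions that differ: 3

3


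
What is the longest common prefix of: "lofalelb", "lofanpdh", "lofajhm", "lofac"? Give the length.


Words: lofalelb, lofanpdh, lofajhm, lofac
  Position 0: all 'l' => match
  Position 1: all 'o' => match
  Position 2: all 'f' => match
  Position 3: all 'a' => match
  Position 4: ('l', 'n', 'j', 'c') => mismatch, stop
LCP = "lofa" (length 4)

4


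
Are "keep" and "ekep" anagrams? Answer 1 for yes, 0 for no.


Strings: "keep", "ekep"
Sorted first:  eekp
Sorted second: eekp
Sorted forms match => anagrams

1


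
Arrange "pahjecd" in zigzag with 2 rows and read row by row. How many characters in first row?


Zigzag "pahjecd" into 2 rows:
Placing characters:
  'p' => row 0
  'a' => row 1
  'h' => row 0
  'j' => row 1
  'e' => row 0
  'c' => row 1
  'd' => row 0
Rows:
  Row 0: "phed"
  Row 1: "ajc"
First row length: 4

4


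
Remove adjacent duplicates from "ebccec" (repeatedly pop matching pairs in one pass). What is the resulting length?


Input: ebccec
Stack-based adjacent duplicate removal:
  Read 'e': push. Stack: e
  Read 'b': push. Stack: eb
  Read 'c': push. Stack: ebc
  Read 'c': matches stack top 'c' => pop. Stack: eb
  Read 'e': push. Stack: ebe
  Read 'c': push. Stack: ebec
Final stack: "ebec" (length 4)

4


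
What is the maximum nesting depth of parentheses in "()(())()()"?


Input: "()(())()()"
Tracking depth:
  Position 0 '(': depth becomes 1
  Position 1 ')': depth becomes 0
  Position 2 '(': depth becomes 1
  Position 3 '(': depth becomes 2
  Position 4 ')': depth becomes 1
  Position 5 ')': depth becomes 0
  Position 6 '(': depth becomes 1
  Position 7 ')': depth becomes 0
  Position 8 '(': depth becomes 1
  Position 9 ')': depth becomes 0
Maximum depth reached: 2

2


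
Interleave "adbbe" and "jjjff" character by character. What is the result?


Interleaving "adbbe" and "jjjff":
  Position 0: 'a' from first, 'j' from second => "aj"
  Position 1: 'd' from first, 'j' from second => "dj"
  Position 2: 'b' from first, 'j' from second => "bj"
  Position 3: 'b' from first, 'f' from second => "bf"
  Position 4: 'e' from first, 'f' from second => "ef"
Result: ajdjbjbfef

ajdjbjbfef


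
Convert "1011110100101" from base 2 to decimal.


Input: "1011110100101" in base 2
Positional expansion:
  Digit '1' (value 1) x 2^12 = 4096
  Digit '0' (value 0) x 2^11 = 0
  Digit '1' (value 1) x 2^10 = 1024
  Digit '1' (value 1) x 2^9 = 512
  Digit '1' (value 1) x 2^8 = 256
  Digit '1' (value 1) x 2^7 = 128
  Digit '0' (value 0) x 2^6 = 0
  Digit '1' (value 1) x 2^5 = 32
  Digit '0' (value 0) x 2^4 = 0
  Digit '0' (value 0) x 2^3 = 0
  Digit '1' (value 1) x 2^2 = 4
  Digit '0' (value 0) x 2^1 = 0
  Digit '1' (value 1) x 2^0 = 1
Sum = 6053

6053


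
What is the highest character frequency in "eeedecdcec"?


Input: eeedecdcec
Character counts:
  'c': 3
  'd': 2
  'e': 5
Maximum frequency: 5

5


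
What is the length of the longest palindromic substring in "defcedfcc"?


Input: "defcedfcc"
Checking substrings for palindromes:
  [7:9] "cc" (len 2) => palindrome
Longest palindromic substring: "cc" with length 2

2


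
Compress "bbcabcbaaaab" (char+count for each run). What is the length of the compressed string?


Input: bbcabcbaaaab
Runs:
  'b' x 2 => "b2"
  'c' x 1 => "c1"
  'a' x 1 => "a1"
  'b' x 1 => "b1"
  'c' x 1 => "c1"
  'b' x 1 => "b1"
  'a' x 4 => "a4"
  'b' x 1 => "b1"
Compressed: "b2c1a1b1c1b1a4b1"
Compressed length: 16

16


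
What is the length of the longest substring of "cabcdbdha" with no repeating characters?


Input: "cabcdbdha"
Sliding window (track last position of each char):
  Position 0 ('c'): window [0,0] length 1 -- new best
  Position 1 ('a'): window [0,1] length 2 -- new best
  Position 2 ('b'): window [0,2] length 3 -- new best
  Position 3 ('c'): repeat (last at 0), move window start to 1
  Position 3 ('c'): window [1,3] length 3
  Position 4 ('d'): window [1,4] length 4 -- new best
  Position 5 ('b'): repeat (last at 2), move window start to 3
  Position 5 ('b'): window [3,5] length 3
  Position 6 ('d'): repeat (last at 4), move window start to 5
  Position 6 ('d'): window [5,6] length 2
  Position 7 ('h'): window [5,7] length 3
  Position 8 ('a'): window [5,8] length 4
Longest substring with no repeats: "abcd" with length 4

4


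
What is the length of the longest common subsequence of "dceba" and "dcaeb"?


LCS of "dceba" and "dcaeb"
DP table:
           d    c    a    e    b
      0    0    0    0    0    0
  d   0    1    1    1    1    1
  c   0    1    2    2    2    2
  e   0    1    2    2    3    3
  b   0    1    2    2    3    4
  a   0    1    2    3    3    4
LCS length = dp[5][5] = 4

4


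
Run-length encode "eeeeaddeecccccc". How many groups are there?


Input: eeeeaddeecccccc
Scanning for consecutive runs:
  Group 1: 'e' x 4 (positions 0-3)
  Group 2: 'a' x 1 (positions 4-4)
  Group 3: 'd' x 2 (positions 5-6)
  Group 4: 'e' x 2 (positions 7-8)
  Group 5: 'c' x 6 (positions 9-14)
Total groups: 5

5


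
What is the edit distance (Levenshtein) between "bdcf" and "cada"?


Computing edit distance: "bdcf" -> "cada"
DP table:
           c    a    d    a
      0    1    2    3    4
  b   1    1    2    3    4
  d   2    2    2    2    3
  c   3    2    3    3    3
  f   4    3    3    4    4
Edit distance = dp[4][4] = 4

4


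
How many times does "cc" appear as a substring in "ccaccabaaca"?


Searching for "cc" in "ccaccabaaca"
Scanning each position:
  Position 0: "cc" => MATCH
  Position 1: "ca" => no
  Position 2: "ac" => no
  Position 3: "cc" => MATCH
  Position 4: "ca" => no
  Position 5: "ab" => no
  Position 6: "ba" => no
  Position 7: "aa" => no
  Position 8: "ac" => no
  Position 9: "ca" => no
Total occurrences: 2

2


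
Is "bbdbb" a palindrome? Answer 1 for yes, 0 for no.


Input: bbdbb
Reversed: bbdbb
  Compare pos 0 ('b') with pos 4 ('b'): match
  Compare pos 1 ('b') with pos 3 ('b'): match
Result: palindrome

1


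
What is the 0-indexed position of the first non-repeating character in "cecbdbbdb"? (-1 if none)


Input: cecbdbbdb
Character frequencies:
  'b': 4
  'c': 2
  'd': 2
  'e': 1
Scanning left to right for freq == 1:
  Position 0 ('c'): freq=2, skip
  Position 1 ('e'): unique! => answer = 1

1


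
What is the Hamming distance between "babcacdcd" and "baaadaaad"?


Comparing "babcacdcd" and "baaadaaad" position by position:
  Position 0: 'b' vs 'b' => same
  Position 1: 'a' vs 'a' => same
  Position 2: 'b' vs 'a' => differ
  Position 3: 'c' vs 'a' => differ
  Position 4: 'a' vs 'd' => differ
  Position 5: 'c' vs 'a' => differ
  Position 6: 'd' vs 'a' => differ
  Position 7: 'c' vs 'a' => differ
  Position 8: 'd' vs 'd' => same
Total differences (Hamming distance): 6

6


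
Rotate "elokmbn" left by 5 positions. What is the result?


Input: "elokmbn", rotate left by 5
First 5 characters: "elokm"
Remaining characters: "bn"
Concatenate remaining + first: "bn" + "elokm" = "bnelokm"

bnelokm


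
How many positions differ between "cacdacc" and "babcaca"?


Comparing "cacdacc" and "babcaca" position by position:
  Position 0: 'c' vs 'b' => DIFFER
  Position 1: 'a' vs 'a' => same
  Position 2: 'c' vs 'b' => DIFFER
  Position 3: 'd' vs 'c' => DIFFER
  Position 4: 'a' vs 'a' => same
  Position 5: 'c' vs 'c' => same
  Position 6: 'c' vs 'a' => DIFFER
Positions that differ: 4

4


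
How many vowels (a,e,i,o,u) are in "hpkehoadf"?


Input: hpkehoadf
Checking each character:
  'h' at position 0: consonant
  'p' at position 1: consonant
  'k' at position 2: consonant
  'e' at position 3: vowel (running total: 1)
  'h' at position 4: consonant
  'o' at position 5: vowel (running total: 2)
  'a' at position 6: vowel (running total: 3)
  'd' at position 7: consonant
  'f' at position 8: consonant
Total vowels: 3

3


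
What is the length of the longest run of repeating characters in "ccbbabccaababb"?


Input: "ccbbabccaababb"
Scanning for longest run:
  Position 1 ('c'): continues run of 'c', length=2
  Position 2 ('b'): new char, reset run to 1
  Position 3 ('b'): continues run of 'b', length=2
  Position 4 ('a'): new char, reset run to 1
  Position 5 ('b'): new char, reset run to 1
  Position 6 ('c'): new char, reset run to 1
  Position 7 ('c'): continues run of 'c', length=2
  Position 8 ('a'): new char, reset run to 1
  Position 9 ('a'): continues run of 'a', length=2
  Position 10 ('b'): new char, reset run to 1
  Position 11 ('a'): new char, reset run to 1
  Position 12 ('b'): new char, reset run to 1
  Position 13 ('b'): continues run of 'b', length=2
Longest run: 'c' with length 2

2


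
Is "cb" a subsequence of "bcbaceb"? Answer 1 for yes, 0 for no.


Check if "cb" is a subsequence of "bcbaceb"
Greedy scan:
  Position 0 ('b'): no match needed
  Position 1 ('c'): matches sub[0] = 'c'
  Position 2 ('b'): matches sub[1] = 'b'
  Position 3 ('a'): no match needed
  Position 4 ('c'): no match needed
  Position 5 ('e'): no match needed
  Position 6 ('b'): no match needed
All 2 characters matched => is a subsequence

1


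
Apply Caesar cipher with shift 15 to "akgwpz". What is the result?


Caesar cipher: shift "akgwpz" by 15
  'a' (pos 0) + 15 = pos 15 = 'p'
  'k' (pos 10) + 15 = pos 25 = 'z'
  'g' (pos 6) + 15 = pos 21 = 'v'
  'w' (pos 22) + 15 = pos 11 = 'l'
  'p' (pos 15) + 15 = pos 4 = 'e'
  'z' (pos 25) + 15 = pos 14 = 'o'
Result: pzvleo

pzvleo


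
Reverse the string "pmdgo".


Input: pmdgo
Reading characters right to left:
  Position 4: 'o'
  Position 3: 'g'
  Position 2: 'd'
  Position 1: 'm'
  Position 0: 'p'
Reversed: ogdmp

ogdmp


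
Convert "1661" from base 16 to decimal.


Input: "1661" in base 16
Positional expansion:
  Digit '1' (value 1) x 16^3 = 4096
  Digit '6' (value 6) x 16^2 = 1536
  Digit '6' (value 6) x 16^1 = 96
  Digit '1' (value 1) x 16^0 = 1
Sum = 5729

5729


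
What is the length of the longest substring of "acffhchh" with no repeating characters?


Input: "acffhchh"
Sliding window (track last position of each char):
  Position 0 ('a'): window [0,0] length 1 -- new best
  Position 1 ('c'): window [0,1] length 2 -- new best
  Position 2 ('f'): window [0,2] length 3 -- new best
  Position 3 ('f'): repeat (last at 2), move window start to 3
  Position 3 ('f'): window [3,3] length 1
  Position 4 ('h'): window [3,4] length 2
  Position 5 ('c'): window [3,5] length 3
  Position 6 ('h'): repeat (last at 4), move window start to 5
  Position 6 ('h'): window [5,6] length 2
  Position 7 ('h'): repeat (last at 6), move window start to 7
  Position 7 ('h'): window [7,7] length 1
Longest substring with no repeats: "acf" with length 3

3


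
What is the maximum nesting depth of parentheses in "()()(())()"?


Input: "()()(())()"
Tracking depth:
  Position 0 '(': depth becomes 1
  Position 1 ')': depth becomes 0
  Position 2 '(': depth becomes 1
  Position 3 ')': depth becomes 0
  Position 4 '(': depth becomes 1
  Position 5 '(': depth becomes 2
  Position 6 ')': depth becomes 1
  Position 7 ')': depth becomes 0
  Position 8 '(': depth becomes 1
  Position 9 ')': depth becomes 0
Maximum depth reached: 2

2


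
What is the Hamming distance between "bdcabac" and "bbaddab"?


Comparing "bdcabac" and "bbaddab" position by position:
  Position 0: 'b' vs 'b' => same
  Position 1: 'd' vs 'b' => differ
  Position 2: 'c' vs 'a' => differ
  Position 3: 'a' vs 'd' => differ
  Position 4: 'b' vs 'd' => differ
  Position 5: 'a' vs 'a' => same
  Position 6: 'c' vs 'b' => differ
Total differences (Hamming distance): 5

5


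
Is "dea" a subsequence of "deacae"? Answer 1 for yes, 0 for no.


Check if "dea" is a subsequence of "deacae"
Greedy scan:
  Position 0 ('d'): matches sub[0] = 'd'
  Position 1 ('e'): matches sub[1] = 'e'
  Position 2 ('a'): matches sub[2] = 'a'
  Position 3 ('c'): no match needed
  Position 4 ('a'): no match needed
  Position 5 ('e'): no match needed
All 3 characters matched => is a subsequence

1


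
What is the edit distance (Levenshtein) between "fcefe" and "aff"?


Computing edit distance: "fcefe" -> "aff"
DP table:
           a    f    f
      0    1    2    3
  f   1    1    1    2
  c   2    2    2    2
  e   3    3    3    3
  f   4    4    3    3
  e   5    5    4    4
Edit distance = dp[5][3] = 4

4


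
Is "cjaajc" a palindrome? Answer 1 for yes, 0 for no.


Input: cjaajc
Reversed: cjaajc
  Compare pos 0 ('c') with pos 5 ('c'): match
  Compare pos 1 ('j') with pos 4 ('j'): match
  Compare pos 2 ('a') with pos 3 ('a'): match
Result: palindrome

1


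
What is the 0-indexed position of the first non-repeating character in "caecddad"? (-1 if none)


Input: caecddad
Character frequencies:
  'a': 2
  'c': 2
  'd': 3
  'e': 1
Scanning left to right for freq == 1:
  Position 0 ('c'): freq=2, skip
  Position 1 ('a'): freq=2, skip
  Position 2 ('e'): unique! => answer = 2

2


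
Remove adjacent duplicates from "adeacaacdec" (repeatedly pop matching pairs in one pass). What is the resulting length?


Input: adeacaacdec
Stack-based adjacent duplicate removal:
  Read 'a': push. Stack: a
  Read 'd': push. Stack: ad
  Read 'e': push. Stack: ade
  Read 'a': push. Stack: adea
  Read 'c': push. Stack: adeac
  Read 'a': push. Stack: adeaca
  Read 'a': matches stack top 'a' => pop. Stack: adeac
  Read 'c': matches stack top 'c' => pop. Stack: adea
  Read 'd': push. Stack: adead
  Read 'e': push. Stack: adeade
  Read 'c': push. Stack: adeadec
Final stack: "adeadec" (length 7)

7


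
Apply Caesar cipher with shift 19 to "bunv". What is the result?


Caesar cipher: shift "bunv" by 19
  'b' (pos 1) + 19 = pos 20 = 'u'
  'u' (pos 20) + 19 = pos 13 = 'n'
  'n' (pos 13) + 19 = pos 6 = 'g'
  'v' (pos 21) + 19 = pos 14 = 'o'
Result: ungo

ungo


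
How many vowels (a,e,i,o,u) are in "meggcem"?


Input: meggcem
Checking each character:
  'm' at position 0: consonant
  'e' at position 1: vowel (running total: 1)
  'g' at position 2: consonant
  'g' at position 3: consonant
  'c' at position 4: consonant
  'e' at position 5: vowel (running total: 2)
  'm' at position 6: consonant
Total vowels: 2

2


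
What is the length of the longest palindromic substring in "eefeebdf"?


Input: "eefeebdf"
Checking substrings for palindromes:
  [0:5] "eefee" (len 5) => palindrome
  [1:4] "efe" (len 3) => palindrome
  [0:2] "ee" (len 2) => palindrome
  [3:5] "ee" (len 2) => palindrome
Longest palindromic substring: "eefee" with length 5

5


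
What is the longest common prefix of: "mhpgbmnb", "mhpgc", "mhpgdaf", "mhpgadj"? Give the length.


Words: mhpgbmnb, mhpgc, mhpgdaf, mhpgadj
  Position 0: all 'm' => match
  Position 1: all 'h' => match
  Position 2: all 'p' => match
  Position 3: all 'g' => match
  Position 4: ('b', 'c', 'd', 'a') => mismatch, stop
LCP = "mhpg" (length 4)

4


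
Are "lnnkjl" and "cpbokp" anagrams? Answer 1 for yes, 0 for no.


Strings: "lnnkjl", "cpbokp"
Sorted first:  jkllnn
Sorted second: bckopp
Differ at position 0: 'j' vs 'b' => not anagrams

0


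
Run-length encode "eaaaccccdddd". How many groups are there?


Input: eaaaccccdddd
Scanning for consecutive runs:
  Group 1: 'e' x 1 (positions 0-0)
  Group 2: 'a' x 3 (positions 1-3)
  Group 3: 'c' x 4 (positions 4-7)
  Group 4: 'd' x 4 (positions 8-11)
Total groups: 4

4


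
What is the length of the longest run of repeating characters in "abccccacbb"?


Input: "abccccacbb"
Scanning for longest run:
  Position 1 ('b'): new char, reset run to 1
  Position 2 ('c'): new char, reset run to 1
  Position 3 ('c'): continues run of 'c', length=2
  Position 4 ('c'): continues run of 'c', length=3
  Position 5 ('c'): continues run of 'c', length=4
  Position 6 ('a'): new char, reset run to 1
  Position 7 ('c'): new char, reset run to 1
  Position 8 ('b'): new char, reset run to 1
  Position 9 ('b'): continues run of 'b', length=2
Longest run: 'c' with length 4

4


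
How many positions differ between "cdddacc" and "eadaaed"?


Comparing "cdddacc" and "eadaaed" position by position:
  Position 0: 'c' vs 'e' => DIFFER
  Position 1: 'd' vs 'a' => DIFFER
  Position 2: 'd' vs 'd' => same
  Position 3: 'd' vs 'a' => DIFFER
  Position 4: 'a' vs 'a' => same
  Position 5: 'c' vs 'e' => DIFFER
  Position 6: 'c' vs 'd' => DIFFER
Positions that differ: 5

5


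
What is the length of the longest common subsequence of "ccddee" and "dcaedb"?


LCS of "ccddee" and "dcaedb"
DP table:
           d    c    a    e    d    b
      0    0    0    0    0    0    0
  c   0    0    1    1    1    1    1
  c   0    0    1    1    1    1    1
  d   0    1    1    1    1    2    2
  d   0    1    1    1    1    2    2
  e   0    1    1    1    2    2    2
  e   0    1    1    1    2    2    2
LCS length = dp[6][6] = 2

2
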